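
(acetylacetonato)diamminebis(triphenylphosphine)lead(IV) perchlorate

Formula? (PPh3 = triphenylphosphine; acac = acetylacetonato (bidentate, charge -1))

[Pb(acac)(NH3)2(PPh3)2](ClO4)3

Ligands: 2 triphenylphosphine (PPh3, neutral), 1 acetylacetonato (acac, -1), 2 ammine (NH3, neutral). Ligand charge sum = -1.
With Pb in oxidation state +4, the complex ion is [Pb...]^3+.
Charge balance with perchlorate (-1) requires 1 complex ion per 3 perchlorate.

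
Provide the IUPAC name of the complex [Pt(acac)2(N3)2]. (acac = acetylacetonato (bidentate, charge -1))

bis(acetylacetonato)diazidoplatinum(IV)

There is no counter-ion, so the complex is neutral overall.
Ligand charges: 2×azido (-1 each), 2×acetylacetonato (-1 each); total -4. So Pt + (-4) = 0, giving Pt = +4.
Ligands are named alphabetically: acetylacetonato before azido.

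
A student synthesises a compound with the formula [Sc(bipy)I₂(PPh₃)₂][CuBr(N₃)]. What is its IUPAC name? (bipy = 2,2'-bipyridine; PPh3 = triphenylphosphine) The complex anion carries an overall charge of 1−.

(2,2'-bipyridine)diiodobis(triphenylphosphine)scandium(III) azidobromocuprate(I)

Both ions are complex: the cation is named first with the plain metal name, the anion second with the -ate form; each ion's ligands are alphabetised independently.
The complex anion is given as 1−; its ligand charges sum to -2, so Cu = +1.
A 1:1 salt means the cation carries the equal and opposite charge, 1+.
Cation: ligand charges sum to -2; for the ion to be 1+, Sc = +3.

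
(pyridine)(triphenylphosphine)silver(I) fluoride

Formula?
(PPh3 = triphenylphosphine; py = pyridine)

[Ag(PPh3)(py)]F

Ligands: 1 triphenylphosphine (PPh3, neutral), 1 pyridine (py, neutral). Ligand charge sum = 0.
Charge balance with fluoride (-1) requires 1 complex ion per 1 fluoride.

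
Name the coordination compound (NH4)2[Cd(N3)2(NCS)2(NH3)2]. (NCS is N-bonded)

The 2 ammonium counter-ions carry a total charge of +2, so each complex ion is 2−.
Ligand charges: 2×azido (-1 each), 2×ammine (neutral), 2×isothiocyanato (-1 each); total -4. So Cd + (-4) = 2−, giving Cd = +2.
Ligands are named alphabetically: ammine before azido before isothiocyanato.
The complex ion is anionic, so cadmium takes the -ate form cadmate(II).

ammonium diamminediazidodiisothiocyanatocadmate(II)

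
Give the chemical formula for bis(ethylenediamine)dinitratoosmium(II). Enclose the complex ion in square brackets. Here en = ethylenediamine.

[Os(en)2(NO3)2]

Ligands: 2 nitrato (NO3, -1), 2 ethylenediamine (en, neutral). Ligand charge sum = -2.
With Os in oxidation state +2, the complex ion is [Os...].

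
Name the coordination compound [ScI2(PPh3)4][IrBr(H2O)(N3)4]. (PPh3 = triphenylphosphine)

Scandium is always +3 in its complexes; the cation's ligand charges sum to -2, so the complex cation is 1+.
A 1:1 salt means the anion carries the equal and opposite charge, 1−.
Anion: ligand charges sum to -5; for the ion to be 1−, Ir = +4.

diiodotetrakis(triphenylphosphine)scandium(III) aquatetraazidobromoiridate(IV)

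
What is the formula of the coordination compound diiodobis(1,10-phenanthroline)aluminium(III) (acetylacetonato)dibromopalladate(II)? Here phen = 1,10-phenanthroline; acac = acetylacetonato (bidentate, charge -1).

Cation [Al…]: ligand charges -2, Al(III) ⇒ ion charge 1+.
Anion [Pd…]: ligand charges -3, Pd(II) ⇒ ion charge 1−.
One 1+ cation balances one 1− anion.

[AlI2(phen)2][Pd(acac)Br2]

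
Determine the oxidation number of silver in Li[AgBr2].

+1

1 lithium outside the brackets (+1 each) → the complex ion is 1−.
Ligand charges: 2×Br = -2; sum -2.
Ag + (-2) = 1− ⇒ Ag is +1.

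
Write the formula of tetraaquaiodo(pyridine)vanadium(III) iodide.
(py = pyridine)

Ligands: 1 pyridine (py, neutral), 4 aqua (H2O, neutral), 1 iodo (I, -1). Ligand charge sum = -1.
With V in oxidation state +3, the complex ion is [V...]^2+.
Charge balance with iodide (-1) requires 1 complex ion per 2 iodide.

[V(H2O)4I(py)]I2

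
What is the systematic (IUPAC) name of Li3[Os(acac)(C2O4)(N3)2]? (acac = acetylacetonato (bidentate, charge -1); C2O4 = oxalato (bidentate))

lithium (acetylacetonato)diazidooxalatoosmate(II)

The 3 lithium counter-ions carry a total charge of +3, so each complex ion is 3−.
Ligand charges: 2×azido (-1 each), 1×acetylacetonato (-1 each), 1×oxalato (-2 each); total -5. So Os + (-5) = 3−, giving Os = +2.
Ligands are named alphabetically: acetylacetonato before azido before oxalato.
The complex ion is anionic, so osmium takes the -ate form osmate(II).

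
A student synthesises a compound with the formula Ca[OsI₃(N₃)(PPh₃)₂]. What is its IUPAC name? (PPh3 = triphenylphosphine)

The 1 calcium counter-ion carries a total charge of +2, so each complex ion is 2−.
Ligand charges: 3×iodo (-1 each), 1×azido (-1 each), 2×triphenylphosphine (neutral); total -4. So Os + (-4) = 2−, giving Os = +2.
The complex ion is anionic, so osmium takes the -ate form osmate(II).

calcium azidotriiodobis(triphenylphosphine)osmate(II)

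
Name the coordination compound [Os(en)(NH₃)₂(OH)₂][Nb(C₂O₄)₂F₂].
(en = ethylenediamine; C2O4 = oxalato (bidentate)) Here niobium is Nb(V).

Nb is given as +5; the anion's ligand charges sum to -6, so the complex anion is 1−.
A 1:1 salt means the cation carries the equal and opposite charge, 1+.
Cation: ligand charges sum to -2; for the ion to be 1+, Os = +3.

diammine(ethylenediamine)dihydroxoosmium(III) difluorodioxalatoniobate(V)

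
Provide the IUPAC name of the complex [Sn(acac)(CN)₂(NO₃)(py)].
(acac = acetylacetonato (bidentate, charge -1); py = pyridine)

There is no counter-ion, so the complex is neutral overall.
Ligand charges: 2×cyano (-1 each), 1×nitrato (-1 each), 1×acetylacetonato (-1 each), 1×pyridine (neutral); total -4. So Sn + (-4) = 0, giving Sn = +4.
Ligands are named alphabetically: acetylacetonato before cyano before nitrato before pyridine.

(acetylacetonato)dicyanonitrato(pyridine)tin(IV)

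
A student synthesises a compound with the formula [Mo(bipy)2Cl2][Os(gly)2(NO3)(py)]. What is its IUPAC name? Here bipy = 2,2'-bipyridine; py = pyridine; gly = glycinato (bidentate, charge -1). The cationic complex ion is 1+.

bis(2,2'-bipyridine)dichloromolybdenum(III) bis(glycinato)nitrato(pyridine)osmate(II)

The complex cation is given as 1+; its ligand charges sum to -2, so Mo = +3.
A 1:1 salt means the anion carries the equal and opposite charge, 1−.
Anion: ligand charges sum to -3; for the ion to be 1−, Os = +2.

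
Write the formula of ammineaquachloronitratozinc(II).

[ZnCl(H2O)(NH3)(NO3)]

Ligands: 1 aqua (H2O, neutral), 1 chloro (Cl, -1), 1 nitrato (NO3, -1), 1 ammine (NH3, neutral). Ligand charge sum = -2.
With Zn in oxidation state +2, the complex ion is [Zn...].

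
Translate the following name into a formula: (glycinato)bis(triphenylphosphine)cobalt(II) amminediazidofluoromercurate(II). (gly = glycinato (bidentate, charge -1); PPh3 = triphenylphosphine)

[Co(gly)(PPh3)2][HgF(N3)2(NH3)]

Cation [Co…]: ligand charges -1, Co(II) ⇒ ion charge 1+.
Anion [Hg…]: ligand charges -3, Hg(II) ⇒ ion charge 1−.
One 1+ cation balances one 1− anion.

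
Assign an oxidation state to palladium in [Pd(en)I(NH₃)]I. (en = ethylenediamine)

+2

1 iodide outside the brackets (-1 each) → the complex ion is 1+.
Ligand charges: 1×I = -1; 1×NH3 neutral; 1×en neutral; sum -1.
Pd + (-1) = 1+ ⇒ Pd is +2.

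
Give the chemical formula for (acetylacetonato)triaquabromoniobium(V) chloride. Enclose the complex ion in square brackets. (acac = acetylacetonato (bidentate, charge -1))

Ligands: 1 acetylacetonato (acac, -1), 3 aqua (H2O, neutral), 1 bromo (Br, -1). Ligand charge sum = -2.
Charge balance with chloride (-1) requires 1 complex ion per 3 chloride.

[Nb(acac)Br(H2O)3]Cl3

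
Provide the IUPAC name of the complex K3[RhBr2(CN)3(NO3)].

The 3 potassium counter-ions carry a total charge of +3, so each complex ion is 3−.
Ligand charges: 3×cyano (-1 each), 2×bromo (-1 each), 1×nitrato (-1 each); total -6. So Rh + (-6) = 3−, giving Rh = +3.
The complex ion is anionic, so rhodium takes the -ate form rhodate(III).

potassium dibromotricyanonitratorhodate(III)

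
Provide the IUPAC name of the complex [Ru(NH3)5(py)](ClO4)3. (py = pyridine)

The 3 perchlorate counter-ions carry a total charge of -3, so each complex ion is 3+.
Ligand charges: 5×ammine (neutral), 1×pyridine (neutral); total 0. So Ru + (0) = 3+, giving Ru = +3.
Ligands are named alphabetically: ammine before pyridine.

pentaammine(pyridine)ruthenium(III) perchlorate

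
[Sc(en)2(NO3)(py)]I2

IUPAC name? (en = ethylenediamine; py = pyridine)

bis(ethylenediamine)nitrato(pyridine)scandium(III) iodide

The 2 iodide counter-ions carry a total charge of -2, so each complex ion is 2+.
Ligand charges: 2×ethylenediamine (neutral), 1×nitrato (-1 each), 1×pyridine (neutral); total -1. So Sc + (-1) = 2+, giving Sc = +3.
Ligands are named alphabetically: ethylenediamine before nitrato before pyridine.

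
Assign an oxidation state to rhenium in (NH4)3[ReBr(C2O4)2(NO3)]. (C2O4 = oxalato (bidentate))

+3

3 ammonium outside the brackets (+1 each) → the complex ion is 3−.
Ligand charges: 1×Br = -1; 1×NO3 = -1; 2×C2O4 = -4; sum -6.
Re + (-6) = 3− ⇒ Re is +3.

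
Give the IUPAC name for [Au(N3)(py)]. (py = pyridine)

There is no counter-ion, so the complex is neutral overall.
Ligand charges: 1×pyridine (neutral), 1×azido (-1 each); total -1. So Au + (-1) = 0, giving Au = +1.
Ligands are named alphabetically: azido before pyridine.

azido(pyridine)gold(I)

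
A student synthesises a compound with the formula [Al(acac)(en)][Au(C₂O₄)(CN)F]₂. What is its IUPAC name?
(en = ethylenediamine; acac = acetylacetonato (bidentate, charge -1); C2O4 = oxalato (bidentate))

(acetylacetonato)(ethylenediamine)aluminium(III) cyanofluorooxalatoaurate(III)

Aluminium is always +3 in its complexes; the cation's ligand charges sum to -1, so the complex cation is 2+.
With 2 anions per cation, each anion must be 2/2 = 1−.
Anion: ligand charges sum to -4; for the ion to be 1−, Au = +3.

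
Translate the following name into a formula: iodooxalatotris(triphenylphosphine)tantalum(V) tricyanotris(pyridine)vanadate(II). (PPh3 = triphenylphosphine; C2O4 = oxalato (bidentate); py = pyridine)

Cation [Ta…]: ligand charges -3, Ta(V) ⇒ ion charge 2+.
Anion [V…]: ligand charges -3, V(II) ⇒ ion charge 1−.
One 2+ cation requires 2 of the 1− anion.

[Ta(C2O4)I(PPh3)3][V(CN)3(py)3]2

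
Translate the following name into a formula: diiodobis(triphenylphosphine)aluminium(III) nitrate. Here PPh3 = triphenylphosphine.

Ligands: 2 triphenylphosphine (PPh3, neutral), 2 iodo (I, -1). Ligand charge sum = -2.
Charge balance with nitrate (-1) requires 1 complex ion per 1 nitrate.

[AlI2(PPh3)2]NO3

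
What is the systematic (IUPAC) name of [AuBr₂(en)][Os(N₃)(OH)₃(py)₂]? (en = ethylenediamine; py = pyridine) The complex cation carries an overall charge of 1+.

Both ions are complex: the cation is named first with the plain metal name, the anion second with the -ate form; each ion's ligands are alphabetised independently.
The complex cation is given as 1+; its ligand charges sum to -2, so Au = +3.
A 1:1 salt means the anion carries the equal and opposite charge, 1−.
Anion: ligand charges sum to -4; for the ion to be 1−, Os = +3.

dibromo(ethylenediamine)gold(III) azidotrihydroxobis(pyridine)osmate(III)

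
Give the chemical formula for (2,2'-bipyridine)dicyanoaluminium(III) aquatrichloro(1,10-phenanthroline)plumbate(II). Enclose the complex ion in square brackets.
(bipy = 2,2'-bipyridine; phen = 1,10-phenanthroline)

Cation [Al…]: ligand charges -2, Al(III) ⇒ ion charge 1+.
Anion [Pb…]: ligand charges -3, Pb(II) ⇒ ion charge 1−.

[Al(bipy)(CN)2][PbCl3(H2O)(phen)]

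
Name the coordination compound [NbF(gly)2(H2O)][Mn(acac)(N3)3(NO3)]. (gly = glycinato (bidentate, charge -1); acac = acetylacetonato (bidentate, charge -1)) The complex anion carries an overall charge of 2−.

Both ions are complex: the cation is named first with the plain metal name, the anion second with the -ate form; each ion's ligands are alphabetised independently.
The complex anion is given as 2−; its ligand charges sum to -5, so Mn = +3.
A 1:1 salt means the cation carries the equal and opposite charge, 2+.
Cation: ligand charges sum to -3; for the ion to be 2+, Nb = +5.

aquafluorobis(glycinato)niobium(V) (acetylacetonato)triazidonitratomanganate(III)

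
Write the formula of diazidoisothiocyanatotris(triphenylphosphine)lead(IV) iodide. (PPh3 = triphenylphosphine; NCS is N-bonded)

Ligands: 3 triphenylphosphine (PPh3, neutral), 2 azido (N3, -1), 1 isothiocyanato (NCS, -1). Ligand charge sum = -3.
With Pb in oxidation state +4, the complex ion is [Pb...]^1+.
Charge balance with iodide (-1) requires 1 complex ion per 1 iodide.

[Pb(N3)2(NCS)(PPh3)3]I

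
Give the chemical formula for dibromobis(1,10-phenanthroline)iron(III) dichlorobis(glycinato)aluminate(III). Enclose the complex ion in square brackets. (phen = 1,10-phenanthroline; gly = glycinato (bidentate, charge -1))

Cation [Fe…]: ligand charges -2, Fe(III) ⇒ ion charge 1+.
Anion [Al…]: ligand charges -4, Al(III) ⇒ ion charge 1−.

[FeBr2(phen)2][AlCl2(gly)2]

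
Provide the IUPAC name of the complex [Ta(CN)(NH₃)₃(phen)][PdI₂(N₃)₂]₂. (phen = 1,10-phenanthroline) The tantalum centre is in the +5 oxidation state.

Both ions are complex: the cation is named first with the plain metal name, the anion second with the -ate form; each ion's ligands are alphabetised independently.
Ta is given as +5; the cation's ligand charges sum to -1, so the complex cation is 4+.
With 2 anions per cation, each anion must be 4/2 = 2−.
Anion: ligand charges sum to -4; for the ion to be 2−, Pd = +2.

triamminecyano(1,10-phenanthroline)tantalum(V) diazidodiiodopalladate(II)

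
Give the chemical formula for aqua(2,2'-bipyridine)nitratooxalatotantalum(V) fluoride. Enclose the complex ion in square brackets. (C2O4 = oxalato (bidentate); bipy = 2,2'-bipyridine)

[Ta(bipy)(C2O4)(H2O)(NO3)]F2

Ligands: 1 oxalato (C2O4, -2), 1 aqua (H2O, neutral), 1 nitrato (NO3, -1), 1 2,2'-bipyridine (bipy, neutral). Ligand charge sum = -3.
With Ta in oxidation state +5, the complex ion is [Ta...]^2+.
Charge balance with fluoride (-1) requires 1 complex ion per 2 fluoride.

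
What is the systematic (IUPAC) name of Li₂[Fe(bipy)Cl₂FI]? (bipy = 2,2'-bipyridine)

The 2 lithium counter-ions carry a total charge of +2, so each complex ion is 2−.
Ligand charges: 1×2,2'-bipyridine (neutral), 2×chloro (-1 each), 1×iodo (-1 each), 1×fluoro (-1 each); total -4. So Fe + (-4) = 2−, giving Fe = +2.
Ligands are named alphabetically: bipyridine before chloro before fluoro before iodo.
The complex ion is anionic, so iron takes the -ate form ferrate(II).

lithium (2,2'-bipyridine)dichlorofluoroiodoferrate(II)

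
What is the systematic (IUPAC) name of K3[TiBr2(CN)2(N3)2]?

potassium diazidodibromodicyanotitanate(III)

The 3 potassium counter-ions carry a total charge of +3, so each complex ion is 3−.
Ligand charges: 2×bromo (-1 each), 2×azido (-1 each), 2×cyano (-1 each); total -6. So Ti + (-6) = 3−, giving Ti = +3.
Ligands are named alphabetically: azido before bromo before cyano.
The complex ion is anionic, so titanium takes the -ate form titanate(III).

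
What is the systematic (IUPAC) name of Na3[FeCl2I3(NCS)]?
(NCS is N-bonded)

The 3 sodium counter-ions carry a total charge of +3, so each complex ion is 3−.
Ligand charges: 2×chloro (-1 each), 1×isothiocyanato (-1 each), 3×iodo (-1 each); total -6. So Fe + (-6) = 3−, giving Fe = +3.
Ligands are named alphabetically: chloro before iodo before isothiocyanato.
The complex ion is anionic, so iron takes the -ate form ferrate(III).

sodium dichlorotriiodoisothiocyanatoferrate(III)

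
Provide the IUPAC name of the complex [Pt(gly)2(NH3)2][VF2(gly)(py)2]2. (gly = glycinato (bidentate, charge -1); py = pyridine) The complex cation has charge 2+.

Both ions are complex: the cation is named first with the plain metal name, the anion second with the -ate form; each ion's ligands are alphabetised independently.
The complex cation is given as 2+; its ligand charges sum to -2, so Pt = +4.
With 2 anions per cation, each anion must be 2/2 = 1−.
Anion: ligand charges sum to -3; for the ion to be 1−, V = +2.

diamminebis(glycinato)platinum(IV) difluoro(glycinato)bis(pyridine)vanadate(II)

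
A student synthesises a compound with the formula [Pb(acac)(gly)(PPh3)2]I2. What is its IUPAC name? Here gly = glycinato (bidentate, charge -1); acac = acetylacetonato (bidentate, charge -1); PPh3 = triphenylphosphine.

(acetylacetonato)(glycinato)bis(triphenylphosphine)lead(IV) iodide

The 2 iodide counter-ions carry a total charge of -2, so each complex ion is 2+.
Ligand charges: 1×glycinato (-1 each), 1×acetylacetonato (-1 each), 2×triphenylphosphine (neutral); total -2. So Pb + (-2) = 2+, giving Pb = +4.
Ligands are named alphabetically: acetylacetonato before glycinato before triphenylphosphine.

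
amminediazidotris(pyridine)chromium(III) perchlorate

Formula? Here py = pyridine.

[Cr(N3)2(NH3)(py)3]ClO4

Ligands: 2 azido (N3, -1), 3 pyridine (py, neutral), 1 ammine (NH3, neutral). Ligand charge sum = -2.
With Cr in oxidation state +3, the complex ion is [Cr...]^1+.
Charge balance with perchlorate (-1) requires 1 complex ion per 1 perchlorate.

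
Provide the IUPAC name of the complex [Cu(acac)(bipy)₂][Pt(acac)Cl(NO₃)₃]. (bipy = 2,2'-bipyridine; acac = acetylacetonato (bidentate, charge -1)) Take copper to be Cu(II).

(acetylacetonato)bis(2,2'-bipyridine)copper(II) (acetylacetonato)chlorotrinitratoplatinate(IV)

Both ions are complex: the cation is named first with the plain metal name, the anion second with the -ate form; each ion's ligands are alphabetised independently.
Cu is given as +2; the cation's ligand charges sum to -1, so the complex cation is 1+.
A 1:1 salt means the anion carries the equal and opposite charge, 1−.
Anion: ligand charges sum to -5; for the ion to be 1−, Pt = +4.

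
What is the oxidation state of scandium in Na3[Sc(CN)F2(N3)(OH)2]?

3 sodium outside the brackets (+1 each) → the complex ion is 3−.
Ligand charges: 2×OH = -2; 2×F = -2; 1×CN = -1; 1×N3 = -1; sum -6.
Sc + (-6) = 3− ⇒ Sc is +3.

+3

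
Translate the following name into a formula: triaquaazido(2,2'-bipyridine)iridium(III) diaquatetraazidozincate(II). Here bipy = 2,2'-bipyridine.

Cation [Ir…]: ligand charges -1, Ir(III) ⇒ ion charge 2+.
Anion [Zn…]: ligand charges -4, Zn(II) ⇒ ion charge 2−.
One 2+ cation balances one 2− anion.

[Ir(bipy)(H2O)3(N3)][Zn(H2O)2(N3)4]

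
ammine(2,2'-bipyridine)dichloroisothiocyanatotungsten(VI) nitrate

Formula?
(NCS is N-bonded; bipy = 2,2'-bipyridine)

[W(bipy)Cl2(NCS)(NH3)](NO3)3

Ligands: 2 chloro (Cl, -1), 1 isothiocyanato (NCS, -1), 1 ammine (NH3, neutral), 1 2,2'-bipyridine (bipy, neutral). Ligand charge sum = -3.
With W in oxidation state +6, the complex ion is [W...]^3+.
Charge balance with nitrate (-1) requires 1 complex ion per 3 nitrate.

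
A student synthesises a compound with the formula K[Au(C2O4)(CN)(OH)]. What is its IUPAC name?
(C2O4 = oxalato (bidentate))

The 1 potassium counter-ion carries a total charge of +1, so each complex ion is 1−.
Ligand charges: 1×cyano (-1 each), 1×oxalato (-2 each), 1×hydroxo (-1 each); total -4. So Au + (-4) = 1−, giving Au = +3.
Ligands are named alphabetically: cyano before hydroxo before oxalato.
The complex ion is anionic, so gold takes the -ate form aurate(III).

potassium cyanohydroxooxalatoaurate(III)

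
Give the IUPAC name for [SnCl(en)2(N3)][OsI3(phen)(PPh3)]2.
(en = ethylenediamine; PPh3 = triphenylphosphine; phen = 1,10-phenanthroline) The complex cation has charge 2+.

azidochlorobis(ethylenediamine)tin(IV) triiodo(1,10-phenanthroline)(triphenylphosphine)osmate(II)

Both ions are complex: the cation is named first with the plain metal name, the anion second with the -ate form; each ion's ligands are alphabetised independently.
The complex cation is given as 2+; its ligand charges sum to -2, so Sn = +4.
With 2 anions per cation, each anion must be 2/2 = 1−.
Anion: ligand charges sum to -3; for the ion to be 1−, Os = +2.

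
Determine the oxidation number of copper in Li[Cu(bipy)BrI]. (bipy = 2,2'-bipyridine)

+1

1 lithium outside the brackets (+1 each) → the complex ion is 1−.
Ligand charges: 1×bipy neutral; 1×Br = -1; 1×I = -1; sum -2.
Cu + (-2) = 1− ⇒ Cu is +1.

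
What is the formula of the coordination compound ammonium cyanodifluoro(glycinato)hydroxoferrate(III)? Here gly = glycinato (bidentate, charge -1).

(NH4)2[Fe(CN)F2(gly)(OH)]

Ligands: 1 glycinato (gly, -1), 1 hydroxo (OH, -1), 1 cyano (CN, -1), 2 fluoro (F, -1). Ligand charge sum = -5.
With Fe in oxidation state +3, the complex ion is [Fe...]^2−.
Charge balance with ammonium (+1) requires 1 complex ion per 2 ammonium.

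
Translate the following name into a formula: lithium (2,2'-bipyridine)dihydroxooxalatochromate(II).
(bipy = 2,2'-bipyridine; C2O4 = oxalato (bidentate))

Ligands: 1 2,2'-bipyridine (bipy, neutral), 2 hydroxo (OH, -1), 1 oxalato (C2O4, -2). Ligand charge sum = -4.
Charge balance with lithium (+1) requires 1 complex ion per 2 lithium.

Li2[Cr(bipy)(C2O4)(OH)2]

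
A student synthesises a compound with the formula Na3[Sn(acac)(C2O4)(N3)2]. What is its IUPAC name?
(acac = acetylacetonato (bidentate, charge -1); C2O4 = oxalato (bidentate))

The 3 sodium counter-ions carry a total charge of +3, so each complex ion is 3−.
Ligand charges: 1×acetylacetonato (-1 each), 1×oxalato (-2 each), 2×azido (-1 each); total -5. So Sn + (-5) = 3−, giving Sn = +2.
Ligands are named alphabetically: acetylacetonato before azido before oxalato.
The complex ion is anionic, so tin takes the -ate form stannate(II).

sodium (acetylacetonato)diazidooxalatostannate(II)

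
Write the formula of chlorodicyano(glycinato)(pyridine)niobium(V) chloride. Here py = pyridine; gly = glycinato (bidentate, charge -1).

[NbCl(CN)2(gly)(py)]Cl

Ligands: 1 pyridine (py, neutral), 1 chloro (Cl, -1), 2 cyano (CN, -1), 1 glycinato (gly, -1). Ligand charge sum = -4.
With Nb in oxidation state +5, the complex ion is [Nb...]^1+.
Charge balance with chloride (-1) requires 1 complex ion per 1 chloride.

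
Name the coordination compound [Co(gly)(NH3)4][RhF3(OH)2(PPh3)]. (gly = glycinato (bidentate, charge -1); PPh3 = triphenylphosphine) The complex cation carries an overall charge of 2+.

Both ions are complex: the cation is named first with the plain metal name, the anion second with the -ate form; each ion's ligands are alphabetised independently.
The complex cation is given as 2+; its ligand charges sum to -1, so Co = +3.
A 1:1 salt means the anion carries the equal and opposite charge, 2−.
Anion: ligand charges sum to -5; for the ion to be 2−, Rh = +3.

tetraammine(glycinato)cobalt(III) trifluorodihydroxo(triphenylphosphine)rhodate(III)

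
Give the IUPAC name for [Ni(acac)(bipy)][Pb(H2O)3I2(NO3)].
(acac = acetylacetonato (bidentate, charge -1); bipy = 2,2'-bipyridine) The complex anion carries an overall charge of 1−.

(acetylacetonato)(2,2'-bipyridine)nickel(II) triaquadiiodonitratoplumbate(II)

Both ions are complex: the cation is named first with the plain metal name, the anion second with the -ate form; each ion's ligands are alphabetised independently.
The complex anion is given as 1−; its ligand charges sum to -3, so Pb = +2.
A 1:1 salt means the cation carries the equal and opposite charge, 1+.
Cation: ligand charges sum to -1; for the ion to be 1+, Ni = +2.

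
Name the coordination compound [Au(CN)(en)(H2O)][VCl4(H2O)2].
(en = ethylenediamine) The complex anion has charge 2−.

The complex anion is given as 2−; its ligand charges sum to -4, so V = +2.
A 1:1 salt means the cation carries the equal and opposite charge, 2+.
Cation: ligand charges sum to -1; for the ion to be 2+, Au = +3.

aquacyano(ethylenediamine)gold(III) diaquatetrachlorovanadate(II)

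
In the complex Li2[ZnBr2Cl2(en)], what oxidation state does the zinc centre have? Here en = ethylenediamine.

+2

2 lithium outside the brackets (+1 each) → the complex ion is 2−.
Ligand charges: 2×Cl = -2; 1×en neutral; 2×Br = -2; sum -4.
Zn + (-4) = 2− ⇒ Zn is +2.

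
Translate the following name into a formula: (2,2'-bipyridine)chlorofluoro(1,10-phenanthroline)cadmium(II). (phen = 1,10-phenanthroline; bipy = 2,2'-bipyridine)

Ligands: 1 chloro (Cl, -1), 1 fluoro (F, -1), 1 1,10-phenanthroline (phen, neutral), 1 2,2'-bipyridine (bipy, neutral). Ligand charge sum = -2.
With Cd in oxidation state +2, the complex ion is [Cd...].

[Cd(bipy)ClF(phen)]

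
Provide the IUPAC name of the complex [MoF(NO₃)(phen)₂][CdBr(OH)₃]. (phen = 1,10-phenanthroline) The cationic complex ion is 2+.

fluoronitratobis(1,10-phenanthroline)molybdenum(IV) bromotrihydroxocadmate(II)

The complex cation is given as 2+; its ligand charges sum to -2, so Mo = +4.
A 1:1 salt means the anion carries the equal and opposite charge, 2−.
Anion: ligand charges sum to -4; for the ion to be 2−, Cd = +2.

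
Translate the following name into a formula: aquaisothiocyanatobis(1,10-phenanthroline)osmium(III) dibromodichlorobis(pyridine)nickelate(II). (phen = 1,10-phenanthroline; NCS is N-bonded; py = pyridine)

Cation [Os…]: ligand charges -1, Os(III) ⇒ ion charge 2+.
Anion [Ni…]: ligand charges -4, Ni(II) ⇒ ion charge 2−.
One 2+ cation balances one 2− anion.

[Os(H2O)(NCS)(phen)2][NiBr2Cl2(py)2]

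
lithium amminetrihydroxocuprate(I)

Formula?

Li2[Cu(NH3)(OH)3]

Ligands: 1 ammine (NH3, neutral), 3 hydroxo (OH, -1). Ligand charge sum = -3.
With Cu in oxidation state +1, the complex ion is [Cu...]^2−.
Charge balance with lithium (+1) requires 1 complex ion per 2 lithium.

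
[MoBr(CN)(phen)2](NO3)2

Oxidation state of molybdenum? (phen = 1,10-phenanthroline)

2 nitrate outside the brackets (-1 each) → the complex ion is 2+.
Ligand charges: 1×Br = -1; 1×CN = -1; 2×phen neutral; sum -2.
Mo + (-2) = 2+ ⇒ Mo is +4.

+4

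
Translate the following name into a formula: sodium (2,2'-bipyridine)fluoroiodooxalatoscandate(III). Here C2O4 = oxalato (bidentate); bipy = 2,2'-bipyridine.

Ligands: 1 oxalato (C2O4, -2), 1 2,2'-bipyridine (bipy, neutral), 1 fluoro (F, -1), 1 iodo (I, -1). Ligand charge sum = -4.
Charge balance with sodium (+1) requires 1 complex ion per 1 sodium.

Na[Sc(bipy)(C2O4)FI]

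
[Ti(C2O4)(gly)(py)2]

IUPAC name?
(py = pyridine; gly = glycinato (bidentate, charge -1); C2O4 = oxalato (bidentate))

(glycinato)oxalatobis(pyridine)titanium(III)

There is no counter-ion, so the complex is neutral overall.
Ligand charges: 2×pyridine (neutral), 1×glycinato (-1 each), 1×oxalato (-2 each); total -3. So Ti + (-3) = 0, giving Ti = +3.
Ligands are named alphabetically: glycinato before oxalato before pyridine.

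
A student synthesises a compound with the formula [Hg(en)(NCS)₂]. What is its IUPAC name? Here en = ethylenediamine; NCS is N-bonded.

There is no counter-ion, so the complex is neutral overall.
Ligand charges: 1×ethylenediamine (neutral), 2×isothiocyanato (-1 each); total -2. So Hg + (-2) = 0, giving Hg = +2.
Ligands are named alphabetically: ethylenediamine before isothiocyanato.

(ethylenediamine)diisothiocyanatomercury(II)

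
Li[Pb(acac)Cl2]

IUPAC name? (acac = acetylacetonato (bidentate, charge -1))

lithium (acetylacetonato)dichloroplumbate(II)

The 1 lithium counter-ion carries a total charge of +1, so each complex ion is 1−.
Ligand charges: 1×acetylacetonato (-1 each), 2×chloro (-1 each); total -3. So Pb + (-3) = 1−, giving Pb = +2.
Ligands are named alphabetically: acetylacetonato before chloro.
The complex ion is anionic, so lead takes the -ate form plumbate(II).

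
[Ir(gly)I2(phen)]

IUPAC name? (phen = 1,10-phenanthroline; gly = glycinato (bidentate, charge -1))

(glycinato)diiodo(1,10-phenanthroline)iridium(III)

There is no counter-ion, so the complex is neutral overall.
Ligand charges: 1×1,10-phenanthroline (neutral), 1×glycinato (-1 each), 2×iodo (-1 each); total -3. So Ir + (-3) = 0, giving Ir = +3.
Ligands are named alphabetically: glycinato before iodo before phenanthroline.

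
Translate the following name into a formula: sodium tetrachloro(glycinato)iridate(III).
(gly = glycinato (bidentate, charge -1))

Ligands: 1 glycinato (gly, -1), 4 chloro (Cl, -1). Ligand charge sum = -5.
With Ir in oxidation state +3, the complex ion is [Ir...]^2−.
Charge balance with sodium (+1) requires 1 complex ion per 2 sodium.

Na2[IrCl4(gly)]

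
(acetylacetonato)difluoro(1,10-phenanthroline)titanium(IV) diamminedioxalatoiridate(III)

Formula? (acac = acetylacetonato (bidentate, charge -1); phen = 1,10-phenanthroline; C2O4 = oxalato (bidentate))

[Ti(acac)F2(phen)][Ir(C2O4)2(NH3)2]

Cation [Ti…]: ligand charges -3, Ti(IV) ⇒ ion charge 1+.
Anion [Ir…]: ligand charges -4, Ir(III) ⇒ ion charge 1−.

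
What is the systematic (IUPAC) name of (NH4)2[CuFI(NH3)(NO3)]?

The 2 ammonium counter-ions carry a total charge of +2, so each complex ion is 2−.
Ligand charges: 1×fluoro (-1 each), 1×iodo (-1 each), 1×nitrato (-1 each), 1×ammine (neutral); total -3. So Cu + (-3) = 2−, giving Cu = +1.
The complex ion is anionic, so copper takes the -ate form cuprate(I).

ammonium amminefluoroiodonitratocuprate(I)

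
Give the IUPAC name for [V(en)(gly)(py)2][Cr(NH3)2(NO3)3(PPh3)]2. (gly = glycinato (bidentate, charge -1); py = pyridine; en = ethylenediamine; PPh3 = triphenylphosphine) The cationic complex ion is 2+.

Both ions are complex: the cation is named first with the plain metal name, the anion second with the -ate form; each ion's ligands are alphabetised independently.
The complex cation is given as 2+; its ligand charges sum to -1, so V = +3.
With 2 anions per cation, each anion must be 2/2 = 1−.
Anion: ligand charges sum to -3; for the ion to be 1−, Cr = +2.

(ethylenediamine)(glycinato)bis(pyridine)vanadium(III) diamminetrinitrato(triphenylphosphine)chromate(II)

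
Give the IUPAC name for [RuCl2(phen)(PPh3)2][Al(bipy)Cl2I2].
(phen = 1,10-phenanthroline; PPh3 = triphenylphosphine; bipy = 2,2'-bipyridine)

dichloro(1,10-phenanthroline)bis(triphenylphosphine)ruthenium(III) (2,2'-bipyridine)dichlorodiiodoaluminate(III)

Both ions are complex: the cation is named first with the plain metal name, the anion second with the -ate form; each ion's ligands are alphabetised independently.
Aluminium is always +3 in its complexes; the anion's ligand charges sum to -4, so the complex anion is 1−.
A 1:1 salt means the cation carries the equal and opposite charge, 1+.
Cation: ligand charges sum to -2; for the ion to be 1+, Ru = +3.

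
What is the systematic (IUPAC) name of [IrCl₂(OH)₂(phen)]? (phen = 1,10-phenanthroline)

dichlorodihydroxo(1,10-phenanthroline)iridium(IV)

There is no counter-ion, so the complex is neutral overall.
Ligand charges: 2×chloro (-1 each), 1×1,10-phenanthroline (neutral), 2×hydroxo (-1 each); total -4. So Ir + (-4) = 0, giving Ir = +4.
Ligands are named alphabetically: chloro before hydroxo before phenanthroline.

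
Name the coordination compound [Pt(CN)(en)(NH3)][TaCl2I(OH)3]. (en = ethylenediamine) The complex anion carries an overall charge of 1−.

Both ions are complex: the cation is named first with the plain metal name, the anion second with the -ate form; each ion's ligands are alphabetised independently.
The complex anion is given as 1−; its ligand charges sum to -6, so Ta = +5.
A 1:1 salt means the cation carries the equal and opposite charge, 1+.
Cation: ligand charges sum to -1; for the ion to be 1+, Pt = +2.

amminecyano(ethylenediamine)platinum(II) dichlorotrihydroxoiodotantalate(V)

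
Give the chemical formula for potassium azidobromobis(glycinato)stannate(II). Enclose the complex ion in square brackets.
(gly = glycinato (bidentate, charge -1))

Ligands: 2 glycinato (gly, -1), 1 bromo (Br, -1), 1 azido (N3, -1). Ligand charge sum = -4.
With Sn in oxidation state +2, the complex ion is [Sn...]^2−.
Charge balance with potassium (+1) requires 1 complex ion per 2 potassium.

K2[SnBr(gly)2(N3)]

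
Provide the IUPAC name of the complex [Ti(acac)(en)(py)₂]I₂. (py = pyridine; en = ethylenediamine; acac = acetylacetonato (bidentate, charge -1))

(acetylacetonato)(ethylenediamine)bis(pyridine)titanium(III) iodide

The 2 iodide counter-ions carry a total charge of -2, so each complex ion is 2+.
Ligand charges: 2×pyridine (neutral), 1×ethylenediamine (neutral), 1×acetylacetonato (-1 each); total -1. So Ti + (-1) = 2+, giving Ti = +3.
Ligands are named alphabetically: acetylacetonato before ethylenediamine before pyridine.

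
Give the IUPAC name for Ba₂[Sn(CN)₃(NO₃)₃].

The 2 barium counter-ions carry a total charge of +4, so each complex ion is 4−.
Ligand charges: 3×cyano (-1 each), 3×nitrato (-1 each); total -6. So Sn + (-6) = 4−, giving Sn = +2.
Ligands are named alphabetically: cyano before nitrato.
The complex ion is anionic, so tin takes the -ate form stannate(II).

barium tricyanotrinitratostannate(II)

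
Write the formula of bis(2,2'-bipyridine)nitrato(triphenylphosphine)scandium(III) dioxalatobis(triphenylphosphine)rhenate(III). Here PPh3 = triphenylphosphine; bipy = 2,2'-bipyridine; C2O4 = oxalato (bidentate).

Cation [Sc…]: ligand charges -1, Sc(III) ⇒ ion charge 2+.
Anion [Re…]: ligand charges -4, Re(III) ⇒ ion charge 1−.
One 2+ cation requires 2 of the 1− anion.

[Sc(bipy)2(NO3)(PPh3)][Re(C2O4)2(PPh3)2]2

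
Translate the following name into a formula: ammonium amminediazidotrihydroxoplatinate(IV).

NH4[Pt(N3)2(NH3)(OH)3]

Ligands: 2 azido (N3, -1), 3 hydroxo (OH, -1), 1 ammine (NH3, neutral). Ligand charge sum = -5.
With Pt in oxidation state +4, the complex ion is [Pt...]^1−.
Charge balance with ammonium (+1) requires 1 complex ion per 1 ammonium.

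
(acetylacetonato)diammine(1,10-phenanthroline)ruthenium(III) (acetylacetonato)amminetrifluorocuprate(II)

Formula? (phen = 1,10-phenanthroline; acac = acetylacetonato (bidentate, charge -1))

Cation [Ru…]: ligand charges -1, Ru(III) ⇒ ion charge 2+.
Anion [Cu…]: ligand charges -4, Cu(II) ⇒ ion charge 2−.
One 2+ cation balances one 2− anion.

[Ru(acac)(NH3)2(phen)][Cu(acac)F3(NH3)]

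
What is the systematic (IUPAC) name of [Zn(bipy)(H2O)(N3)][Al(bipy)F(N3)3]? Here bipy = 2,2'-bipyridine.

Both ions are complex: the cation is named first with the plain metal name, the anion second with the -ate form; each ion's ligands are alphabetised independently.
Aluminium is always +3 in its complexes; the anion's ligand charges sum to -4, so the complex anion is 1−.
A 1:1 salt means the cation carries the equal and opposite charge, 1+.
Cation: ligand charges sum to -1; for the ion to be 1+, Zn = +2.

aquaazido(2,2'-bipyridine)zinc(II) triazido(2,2'-bipyridine)fluoroaluminate(III)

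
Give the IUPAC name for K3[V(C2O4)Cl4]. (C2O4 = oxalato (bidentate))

The 3 potassium counter-ions carry a total charge of +3, so each complex ion is 3−.
Ligand charges: 4×chloro (-1 each), 1×oxalato (-2 each); total -6. So V + (-6) = 3−, giving V = +3.
Ligands are named alphabetically: chloro before oxalato.
The complex ion is anionic, so vanadium takes the -ate form vanadate(III).

potassium tetrachlorooxalatovanadate(III)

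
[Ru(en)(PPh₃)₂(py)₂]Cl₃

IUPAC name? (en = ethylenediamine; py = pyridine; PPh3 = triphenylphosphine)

(ethylenediamine)bis(pyridine)bis(triphenylphosphine)ruthenium(III) chloride

The 3 chloride counter-ions carry a total charge of -3, so each complex ion is 3+.
Ligand charges: 1×ethylenediamine (neutral), 2×pyridine (neutral), 2×triphenylphosphine (neutral); total 0. So Ru + (0) = 3+, giving Ru = +3.
Ligands are named alphabetically: ethylenediamine before pyridine before triphenylphosphine.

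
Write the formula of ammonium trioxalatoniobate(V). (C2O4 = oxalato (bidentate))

NH4[Nb(C2O4)3]

Ligands: 3 oxalato (C2O4, -2). Ligand charge sum = -6.
With Nb in oxidation state +5, the complex ion is [Nb...]^1−.
Charge balance with ammonium (+1) requires 1 complex ion per 1 ammonium.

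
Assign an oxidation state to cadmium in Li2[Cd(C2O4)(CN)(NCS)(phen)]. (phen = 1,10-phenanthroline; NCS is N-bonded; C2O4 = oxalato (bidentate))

+2

2 lithium outside the brackets (+1 each) → the complex ion is 2−.
Ligand charges: 1×CN = -1; 1×phen neutral; 1×NCS = -1; 1×C2O4 = -2; sum -4.
Cd + (-4) = 2− ⇒ Cd is +2.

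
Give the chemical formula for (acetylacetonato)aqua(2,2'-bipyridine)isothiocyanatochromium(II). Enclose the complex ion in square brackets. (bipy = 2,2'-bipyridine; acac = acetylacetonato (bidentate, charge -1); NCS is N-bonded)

Ligands: 1 2,2'-bipyridine (bipy, neutral), 1 acetylacetonato (acac, -1), 1 aqua (H2O, neutral), 1 isothiocyanato (NCS, -1). Ligand charge sum = -2.
With Cr in oxidation state +2, the complex ion is [Cr...].

[Cr(acac)(bipy)(H2O)(NCS)]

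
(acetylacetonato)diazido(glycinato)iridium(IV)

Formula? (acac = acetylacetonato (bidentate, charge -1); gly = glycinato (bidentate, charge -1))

[Ir(acac)(gly)(N3)2]

Ligands: 1 acetylacetonato (acac, -1), 2 azido (N3, -1), 1 glycinato (gly, -1). Ligand charge sum = -4.
With Ir in oxidation state +4, the complex ion is [Ir...].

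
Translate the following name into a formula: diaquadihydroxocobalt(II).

Ligands: 2 hydroxo (OH, -1), 2 aqua (H2O, neutral). Ligand charge sum = -2.
With Co in oxidation state +2, the complex ion is [Co...].

[Co(H2O)2(OH)2]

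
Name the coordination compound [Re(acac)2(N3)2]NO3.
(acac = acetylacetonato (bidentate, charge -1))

bis(acetylacetonato)diazidorhenium(V) nitrate

The 1 nitrate counter-ion carries a total charge of -1, so each complex ion is 1+.
Ligand charges: 2×acetylacetonato (-1 each), 2×azido (-1 each); total -4. So Re + (-4) = 1+, giving Re = +5.
Ligands are named alphabetically: acetylacetonato before azido.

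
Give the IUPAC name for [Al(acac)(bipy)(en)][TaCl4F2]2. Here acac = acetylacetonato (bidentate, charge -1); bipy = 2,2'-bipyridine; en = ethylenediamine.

Both ions are complex: the cation is named first with the plain metal name, the anion second with the -ate form; each ion's ligands are alphabetised independently.
Aluminium is always +3 in its complexes; the cation's ligand charges sum to -1, so the complex cation is 2+.
With 2 anions per cation, each anion must be 2/2 = 1−.
Anion: ligand charges sum to -6; for the ion to be 1−, Ta = +5.

(acetylacetonato)(2,2'-bipyridine)(ethylenediamine)aluminium(III) tetrachlorodifluorotantalate(V)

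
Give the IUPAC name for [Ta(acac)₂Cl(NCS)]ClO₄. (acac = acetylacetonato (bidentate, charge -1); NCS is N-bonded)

bis(acetylacetonato)chloroisothiocyanatotantalum(V) perchlorate

The 1 perchlorate counter-ion carries a total charge of -1, so each complex ion is 1+.
Ligand charges: 1×chloro (-1 each), 2×acetylacetonato (-1 each), 1×isothiocyanato (-1 each); total -4. So Ta + (-4) = 1+, giving Ta = +5.
Ligands are named alphabetically: acetylacetonato before chloro before isothiocyanato.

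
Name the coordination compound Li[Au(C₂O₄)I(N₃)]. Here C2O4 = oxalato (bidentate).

lithium azidoiodooxalatoaurate(III)

The 1 lithium counter-ion carries a total charge of +1, so each complex ion is 1−.
Ligand charges: 1×iodo (-1 each), 1×oxalato (-2 each), 1×azido (-1 each); total -4. So Au + (-4) = 1−, giving Au = +3.
Ligands are named alphabetically: azido before iodo before oxalato.
The complex ion is anionic, so gold takes the -ate form aurate(III).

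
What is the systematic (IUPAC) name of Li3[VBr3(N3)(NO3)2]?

lithium azidotribromodinitratovanadate(III)

The 3 lithium counter-ions carry a total charge of +3, so each complex ion is 3−.
Ligand charges: 2×nitrato (-1 each), 1×azido (-1 each), 3×bromo (-1 each); total -6. So V + (-6) = 3−, giving V = +3.
Ligands are named alphabetically: azido before bromo before nitrato.
The complex ion is anionic, so vanadium takes the -ate form vanadate(III).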